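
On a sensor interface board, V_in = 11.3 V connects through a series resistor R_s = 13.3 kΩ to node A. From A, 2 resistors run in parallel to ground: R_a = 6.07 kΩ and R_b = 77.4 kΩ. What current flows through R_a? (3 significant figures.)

I ≈ 0.554 mA

Equivalent of the parallel group: R_p = 5.629 kΩ.
V_A = 11.3 × 5.629/18.93 = 3.360 V.
Branch current I = V_A/R_a = 3.360/6.07 = 0.5536 mA.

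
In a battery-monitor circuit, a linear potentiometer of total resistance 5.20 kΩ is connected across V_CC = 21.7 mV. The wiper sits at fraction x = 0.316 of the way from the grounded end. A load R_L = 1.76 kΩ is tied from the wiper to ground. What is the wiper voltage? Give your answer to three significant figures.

The pot divides into 3.557 kΩ above the wiper and 1.643 kΩ below.
R_L loads the lower segment: effective lower R = 0.8498 kΩ.
Loaded-divider output: V_out = 21.7 × 0.1928 = 4.185 mV.

V_out ≈ 4.18 mV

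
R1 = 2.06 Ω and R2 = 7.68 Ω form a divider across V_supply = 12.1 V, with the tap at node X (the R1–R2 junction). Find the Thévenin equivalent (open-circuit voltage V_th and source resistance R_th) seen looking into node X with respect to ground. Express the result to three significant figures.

V_th ≈ 9.54 V, R_th ≈ 1.62 Ω

With X open, the divider is unloaded: V_th = 12.1 × 7.68/9.740 = 9.541 V.
Zeroing V_supply shorts the top of R1 to ground, so R_th = R1 ‖ R2 = 1.624 Ω.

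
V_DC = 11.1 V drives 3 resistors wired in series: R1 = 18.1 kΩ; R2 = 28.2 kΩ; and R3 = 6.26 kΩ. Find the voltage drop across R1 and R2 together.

V ≈ 9.78 V

Series total: ΣR = 18.1 + 28.2 + 6.26 = 52.56 kΩ.
R_{R1..R2} = 18.1 + 28.2 = 46.30 kΩ.
V = V_DC · R/ΣR = 11.1 × 0.8809 = 9.778 V.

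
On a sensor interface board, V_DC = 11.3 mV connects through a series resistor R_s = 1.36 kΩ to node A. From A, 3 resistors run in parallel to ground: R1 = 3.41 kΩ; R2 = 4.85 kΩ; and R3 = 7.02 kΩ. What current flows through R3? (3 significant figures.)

Parallel bank: R_p = 1/(1/3.41 + 1/4.85 + 1/7.02) = 1.558 kΩ.
V_A = 11.3 × 1.558/2.918 = 6.033 mV.
I(R3) = V_A / R3 = 6.033/7.02 = 0.8594 µA.

I ≈ 0.859 µA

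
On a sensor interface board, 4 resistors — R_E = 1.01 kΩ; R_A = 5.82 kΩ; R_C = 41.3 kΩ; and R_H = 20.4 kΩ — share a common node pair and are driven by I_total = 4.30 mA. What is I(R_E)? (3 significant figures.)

Total conductance ΣG = 1/1.01 + 1/5.82 + 1/41.3 + 1/20.4 = 1.235 (units of 1/kΩ).
By the current-divider rule, I = I_total · G_k/ΣG = 4.30 × 0.8016 = 3.447 mA.

I ≈ 3.45 mA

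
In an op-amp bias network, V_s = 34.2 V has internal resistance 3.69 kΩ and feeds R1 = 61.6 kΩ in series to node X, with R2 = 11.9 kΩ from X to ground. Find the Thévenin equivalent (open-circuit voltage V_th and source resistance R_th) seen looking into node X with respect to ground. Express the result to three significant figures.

R1' = 3.69 + 61.6 = 65.29 kΩ (source resistance + R1).
V_th is the unloaded tap voltage: V_s · R2/(R1'+R2) = 34.2 × 0.1542 = 5.272 V.
With V_s suppressed (replaced by a short), R_th = R1' ‖ R2 = (65.29 × 11.9)/(65.29 + 11.9) = 10.07 kΩ.

V_th ≈ 5.27 V, R_th ≈ 10.1 kΩ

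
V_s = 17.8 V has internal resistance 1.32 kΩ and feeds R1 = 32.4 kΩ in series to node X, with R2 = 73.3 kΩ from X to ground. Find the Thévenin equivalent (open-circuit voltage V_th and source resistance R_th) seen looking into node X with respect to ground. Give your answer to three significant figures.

R1' = 1.32 + 32.4 = 33.72 kΩ (source resistance + R1).
With X open, the divider is unloaded: V_th = 17.8 × 73.3/107.0 = 12.19 V.
Zeroing V_s shorts the top of R1' to ground, so R_th = R1' ‖ R2 = 23.10 kΩ.

V_th ≈ 12.2 V, R_th ≈ 23.1 kΩ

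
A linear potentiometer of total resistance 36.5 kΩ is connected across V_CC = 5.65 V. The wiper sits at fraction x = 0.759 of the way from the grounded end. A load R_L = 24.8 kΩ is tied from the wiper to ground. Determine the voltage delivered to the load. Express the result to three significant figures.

V_out ≈ 3.38 V

Split the track: R_lower = x·R_p = 27.70 kΩ, R_upper = (1−x)·R_p = 8.796 kΩ.
Lower segment in parallel with the load: 27.70 ‖ 24.8 = 13.09 kΩ.
V_out = 5.65 × 13.09/(8.796 + 13.09) = 3.379 V.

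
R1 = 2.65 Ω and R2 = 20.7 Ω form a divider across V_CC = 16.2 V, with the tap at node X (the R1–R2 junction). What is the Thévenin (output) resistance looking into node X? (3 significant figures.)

Looking into X with the source shorted: R_th = R1·R2/(R1+R2) = 2.650 × 20.7/23.35 = 2.349 Ω.

R_th ≈ 2.35 Ω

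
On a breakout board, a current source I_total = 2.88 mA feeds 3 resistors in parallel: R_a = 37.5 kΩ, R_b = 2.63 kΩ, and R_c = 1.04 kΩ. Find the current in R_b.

I ≈ 0.800 mA

ΣG = 1/37.5 + 1/2.63 + 1/1.04 = 1.368.
R_b takes the fraction G_k/ΣG = 0.3802/1.368 = 0.2779, so I = 2.88 × 0.2779 = 0.8002 mA.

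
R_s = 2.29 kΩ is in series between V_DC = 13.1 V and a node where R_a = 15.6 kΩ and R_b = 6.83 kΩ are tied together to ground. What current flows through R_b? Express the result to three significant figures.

I ≈ 1.29 mA

Parallel bank: R_p = 1/(1/15.6 + 1/6.83) = 4.750 kΩ.
V_A by voltage divider: V_A = 13.1 × 4.750/(2.29 + 4.750) = 8.839 V.
Branch current I = V_A/R_b = 8.839/6.83 = 1.294 mA.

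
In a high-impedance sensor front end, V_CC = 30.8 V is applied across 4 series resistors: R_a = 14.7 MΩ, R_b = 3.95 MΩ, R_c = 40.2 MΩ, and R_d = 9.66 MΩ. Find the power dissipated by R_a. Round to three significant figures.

P ≈ 2.97 µW

The common current is I = 30.8/68.51 = 0.4496 µA.
P = I²R = 0.2021 × 14.7 = 2.971 µW.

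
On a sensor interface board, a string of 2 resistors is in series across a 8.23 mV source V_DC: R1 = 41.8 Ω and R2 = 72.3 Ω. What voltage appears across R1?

V ≈ 3.02 mV

ΣR = 41.8 + 72.3 = 114.1 Ω.
Voltage divider: V = V_DC · (41.80 / 114.1) = 8.23 × 0.3663 = 3.015 mV.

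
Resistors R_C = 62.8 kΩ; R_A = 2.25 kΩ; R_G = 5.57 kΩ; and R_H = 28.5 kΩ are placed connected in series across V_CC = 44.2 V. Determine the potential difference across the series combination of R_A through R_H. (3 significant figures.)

V ≈ 16.2 V

Total series resistance ΣR = 62.8 + 2.25 + 5.57 + 28.5 = 99.12 kΩ.
R_{R_A..R_H} = 2.25 + 5.57 + 28.5 = 36.32 kΩ.
Voltage divider: V = V_CC · (36.32 / 99.12) = 44.2 × 0.3664 = 16.20 V.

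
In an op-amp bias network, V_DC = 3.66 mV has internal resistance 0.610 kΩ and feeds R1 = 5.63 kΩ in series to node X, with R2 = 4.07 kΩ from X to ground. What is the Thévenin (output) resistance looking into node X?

R1' = 0.610 + 5.63 = 6.240 kΩ (source resistance + R1).
Looking into X with the source shorted: R_th = R1'·R2/(R1'+R2) = 6.240 × 4.07/10.31 = 2.463 kΩ.

R_th ≈ 2.46 kΩ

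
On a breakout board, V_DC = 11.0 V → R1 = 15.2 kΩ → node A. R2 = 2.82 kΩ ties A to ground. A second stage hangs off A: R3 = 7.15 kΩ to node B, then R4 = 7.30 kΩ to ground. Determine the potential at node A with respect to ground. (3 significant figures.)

Looking into the second stage from A: R3 + R4 = 14.45 kΩ appears in parallel with R2.
Effective lower resistance at A: R2 ‖ 14.45 = 2.360 kΩ.
V_A = 11.0 × 2.360/(15.2 + 2.360) = 1.478 V.

V_A ≈ 1.48 V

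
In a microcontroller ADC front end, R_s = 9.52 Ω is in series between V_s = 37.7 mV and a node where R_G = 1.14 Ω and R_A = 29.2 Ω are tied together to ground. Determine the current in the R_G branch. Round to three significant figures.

I ≈ 3.42 mA

Combine the parallel branches: R_p = (1/1.14 + 1/29.2)⁻¹ = 1.097 Ω.
Node voltage V_A = V_s · R_p/(R_s + R_p) = 37.7 × 0.1033 = 3.896 mV.
I(R_G) = V_A / R_G = 3.896/1.14 = 3.417 mA.
(Equivalently: I_total = 3.551 mA, then current-divider fraction G_k/ΣG = 0.9624.)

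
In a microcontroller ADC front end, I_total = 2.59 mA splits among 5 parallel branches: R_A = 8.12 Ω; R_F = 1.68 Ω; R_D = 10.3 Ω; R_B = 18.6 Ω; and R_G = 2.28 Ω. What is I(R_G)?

I ≈ 0.869 mA

Conductances: ΣG = 1/8.12 + 1/1.68 + 1/10.3 + 1/18.6 + 1/2.28 = 1.308 (1/Ω).
Current divider: I(R_G) = I_total · G_k/ΣG = 2.59 × (0.4386/1.308) = 2.59 × 0.3354 = 0.8686 mA.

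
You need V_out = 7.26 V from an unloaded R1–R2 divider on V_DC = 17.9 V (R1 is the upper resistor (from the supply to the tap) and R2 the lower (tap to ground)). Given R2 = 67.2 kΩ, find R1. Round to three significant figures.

Required fraction k = V_out/V_DC = 0.4056.
Rearranging, R1 = R2·(1−k)/k = 67.2 × 1.466 = 98.49 kΩ.

R1 ≈ 98.5 kΩ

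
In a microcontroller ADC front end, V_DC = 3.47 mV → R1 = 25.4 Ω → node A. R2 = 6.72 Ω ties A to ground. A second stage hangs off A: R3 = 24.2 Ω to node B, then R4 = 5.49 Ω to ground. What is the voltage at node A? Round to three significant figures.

Node A sees R2 in parallel with the series input of stage 2, R3 + R4 = 29.69 Ω.
R2 ‖ (R3+R4) = 5.480 Ω.
First divider: V_A = V_DC · 5.480/(25.4 + 5.480) = 0.6158 mV.

V_A ≈ 0.616 mV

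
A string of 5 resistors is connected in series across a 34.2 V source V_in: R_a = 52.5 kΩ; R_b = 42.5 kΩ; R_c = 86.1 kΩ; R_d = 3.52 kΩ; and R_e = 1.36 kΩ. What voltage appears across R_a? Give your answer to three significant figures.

Total series resistance ΣR = 52.5 + 42.5 + 86.1 + 3.52 + 1.36 = 186.0 kΩ.
By the voltage-divider rule, V = 34.2 × 52.50/186.0 = 9.654 V.

V ≈ 9.65 V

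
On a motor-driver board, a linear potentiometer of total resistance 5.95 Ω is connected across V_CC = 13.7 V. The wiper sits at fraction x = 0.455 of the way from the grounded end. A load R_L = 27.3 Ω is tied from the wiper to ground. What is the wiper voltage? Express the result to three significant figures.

Split the track: R_lower = x·R_p = 2.707 Ω, R_upper = (1−x)·R_p = 3.243 Ω.
R_L loads the lower segment: effective lower R = 2.463 Ω.
V_out = 13.7 × 2.463/(3.243 + 2.463) = 5.914 V.
(Unloaded: V_out = x·V_CC = 6.23 V.)

V_out ≈ 5.91 V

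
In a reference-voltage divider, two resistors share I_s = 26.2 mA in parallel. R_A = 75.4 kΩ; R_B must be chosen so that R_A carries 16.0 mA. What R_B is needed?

R_B ≈ 118 kΩ

In a two-way split, I_A/I_s = R_B/(R_A + R_B).
With f = 0.6107, R_B = R_A · f/(1−f) = 75.4 × 1.569 = 118.3 kΩ.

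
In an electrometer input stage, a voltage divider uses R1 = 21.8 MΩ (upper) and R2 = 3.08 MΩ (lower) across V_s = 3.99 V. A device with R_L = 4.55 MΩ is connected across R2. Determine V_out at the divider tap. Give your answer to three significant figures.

V_out ≈ 0.310 V

First combine the lower leg with the load: R2 ‖ R_L = 1.837 MΩ.
Then V_out = V_s · R2'/(R1 + R2') = 3.99 × 1.837/23.64 = 0.3100 V.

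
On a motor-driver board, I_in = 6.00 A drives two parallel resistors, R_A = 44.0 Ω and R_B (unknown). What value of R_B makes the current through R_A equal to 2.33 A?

R_B ≈ 27.9 Ω

Two-branch current divider: I_A = I_in · R_B/(R_A + R_B).
2.33/6.00 = R_B/(R_A + R_B) → R_B = R_A · (0.3883)/(1 − 0.3883) = 44.0 × 0.6349 = 27.93 Ω.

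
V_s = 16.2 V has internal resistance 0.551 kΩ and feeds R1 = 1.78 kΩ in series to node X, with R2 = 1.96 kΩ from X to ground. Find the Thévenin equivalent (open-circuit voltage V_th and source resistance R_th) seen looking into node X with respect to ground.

R1' = 0.551 + 1.78 = 2.331 kΩ (source resistance + R1).
Open-circuit (no load on X): V_th = V_s · R2/(R1' + R2) = 16.2 × 1.96/(2.331 + 1.96) = 7.400 V.
Looking into X with the source shorted: R_th = R1'·R2/(R1'+R2) = 2.331 × 1.96/4.291 = 1.065 kΩ.

V_th ≈ 7.40 V, R_th ≈ 1.06 kΩ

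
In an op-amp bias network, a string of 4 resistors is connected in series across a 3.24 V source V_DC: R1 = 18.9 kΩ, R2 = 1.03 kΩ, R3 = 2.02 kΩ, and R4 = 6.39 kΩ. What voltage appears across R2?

Series total: ΣR = 18.9 + 1.03 + 2.02 + 6.39 = 28.34 kΩ.
V = V_DC · R/ΣR = 3.24 × 0.03634 = 0.1178 V.

V ≈ 0.118 V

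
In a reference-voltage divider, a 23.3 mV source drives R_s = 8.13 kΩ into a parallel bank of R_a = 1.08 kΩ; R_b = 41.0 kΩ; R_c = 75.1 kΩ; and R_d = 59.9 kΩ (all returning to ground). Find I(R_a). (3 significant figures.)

Combine the parallel branches: R_p = (1/1.08 + 1/41.0 + 1/75.1 + 1/59.9)⁻¹ = 1.020 kΩ.
V_A = 23.3 × 1.020/9.150 = 2.598 mV.
I(R_a) = V_A / R_a = 2.598/1.08 = 2.405 µA.

I ≈ 2.41 µA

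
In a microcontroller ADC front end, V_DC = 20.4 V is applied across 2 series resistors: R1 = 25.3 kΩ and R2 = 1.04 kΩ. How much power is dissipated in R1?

P ≈ 15.2 mW

ΣR = 26.34 kΩ → I = 20.4/26.34 = 0.7745 mA.
P = I²R = 0.5998 × 25.3 = 15.18 mW.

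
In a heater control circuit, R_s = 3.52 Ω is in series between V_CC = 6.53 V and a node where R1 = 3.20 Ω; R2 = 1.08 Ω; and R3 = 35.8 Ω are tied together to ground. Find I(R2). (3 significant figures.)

I ≈ 1.11 A

Parallel bank: R_p = 1/(1/3.20 + 1/1.08 + 1/35.8) = 0.7897 Ω.
V_A = 6.53 × 0.7897/4.310 = 1.197 V.
I(R2) = V_A / R2 = 1.197/1.08 = 1.108 A.
(Equivalently: I_total = 1.515 A, then current-divider fraction G_k/ΣG = 0.7312.)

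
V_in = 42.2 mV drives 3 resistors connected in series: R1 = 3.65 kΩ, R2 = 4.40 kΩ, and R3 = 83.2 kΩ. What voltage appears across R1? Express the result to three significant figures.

Total series resistance ΣR = 3.65 + 4.40 + 83.2 = 91.25 kΩ.
Voltage divider: V = V_in · (3.650 / 91.25) = 42.2 × 0.04000 = 1.688 mV.

V ≈ 1.69 mV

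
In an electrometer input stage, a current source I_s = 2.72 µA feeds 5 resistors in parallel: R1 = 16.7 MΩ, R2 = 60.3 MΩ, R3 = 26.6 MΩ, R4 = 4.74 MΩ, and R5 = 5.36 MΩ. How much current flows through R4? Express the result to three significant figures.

I ≈ 1.12 µA

ΣG = 1/16.7 + 1/60.3 + 1/26.6 + 1/4.74 + 1/5.36 = 0.5116.
R4 takes the fraction G_k/ΣG = 0.2110/0.5116 = 0.4124, so I = 2.72 × 0.4124 = 1.122 µA.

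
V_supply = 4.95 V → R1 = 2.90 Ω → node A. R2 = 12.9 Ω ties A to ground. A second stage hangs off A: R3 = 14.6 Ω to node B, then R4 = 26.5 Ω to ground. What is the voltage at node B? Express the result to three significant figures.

V_B ≈ 2.46 V

Looking into the second stage from A: R3 + R4 = 41.10 Ω appears in parallel with R2.
Effective lower resistance at A: R2 ‖ 41.10 = 9.818 Ω.
First divider: V_A = V_supply · 9.818/(2.90 + 9.818) = 3.821 V.
Stage 2 is unloaded, so V_B = V_A · R4/(R3+R4) = 3.821 × 26.5/41.10 = 2.464 V.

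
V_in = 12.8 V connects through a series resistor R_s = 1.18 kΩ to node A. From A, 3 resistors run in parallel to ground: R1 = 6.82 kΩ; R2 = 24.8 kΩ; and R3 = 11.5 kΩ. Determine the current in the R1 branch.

Equivalent of the parallel group: R_p = 3.651 kΩ.
V_A by voltage divider: V_A = 12.8 × 3.651/(1.18 + 3.651) = 9.673 V.
Branch current I = V_A/R1 = 9.673/6.82 = 1.418 mA.

I ≈ 1.42 mA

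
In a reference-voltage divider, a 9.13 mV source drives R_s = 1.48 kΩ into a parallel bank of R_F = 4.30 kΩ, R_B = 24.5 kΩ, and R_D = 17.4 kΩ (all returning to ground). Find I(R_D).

I ≈ 0.352 µA

Equivalent of the parallel group: R_p = 3.023 kΩ.
V_A = 9.13 × 3.023/4.503 = 6.129 mV.
Branch current I = V_A/R_D = 6.129/17.4 = 0.3522 µA.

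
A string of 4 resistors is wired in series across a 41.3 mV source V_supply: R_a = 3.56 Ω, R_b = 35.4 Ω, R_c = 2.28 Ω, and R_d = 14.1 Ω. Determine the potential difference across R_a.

V ≈ 2.66 mV

ΣR = 3.56 + 35.4 + 2.28 + 14.1 = 55.34 Ω.
V = V_supply · R/ΣR = 41.3 × 0.06433 = 2.657 mV.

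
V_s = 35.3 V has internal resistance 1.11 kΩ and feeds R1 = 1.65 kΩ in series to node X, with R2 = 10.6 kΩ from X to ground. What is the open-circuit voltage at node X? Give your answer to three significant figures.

V_th ≈ 28.0 V

R1' = 1.11 + 1.65 = 2.760 kΩ (source resistance + R1).
V_th is the unloaded tap voltage: V_s · R2/(R1'+R2) = 35.3 × 0.7934 = 28.01 V.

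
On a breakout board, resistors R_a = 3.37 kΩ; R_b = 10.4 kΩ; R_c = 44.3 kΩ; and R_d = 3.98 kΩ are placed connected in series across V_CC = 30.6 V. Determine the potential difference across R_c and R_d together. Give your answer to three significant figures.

Series total: ΣR = 3.37 + 10.4 + 44.3 + 3.98 = 62.05 kΩ.
R_{R_c..R_d} = 44.3 + 3.98 = 48.28 kΩ.
V = V_CC · R/ΣR = 30.6 × 0.7781 = 23.81 V.

V ≈ 23.8 V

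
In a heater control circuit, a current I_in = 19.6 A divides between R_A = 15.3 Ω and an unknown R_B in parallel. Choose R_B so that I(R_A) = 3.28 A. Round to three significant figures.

R_B ≈ 3.07 Ω

Two-branch current divider: I_A = I_in · R_B/(R_A + R_B).
3.28/19.6 = R_B/(R_A + R_B) → R_B = R_A · (0.1673)/(1 − 0.1673) = 15.3 × 0.2010 = 3.075 Ω.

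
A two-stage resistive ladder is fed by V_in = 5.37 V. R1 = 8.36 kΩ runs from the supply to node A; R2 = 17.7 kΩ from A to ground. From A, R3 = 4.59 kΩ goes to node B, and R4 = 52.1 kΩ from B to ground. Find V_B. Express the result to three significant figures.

V_B ≈ 3.05 V

Node A sees R2 in parallel with the series input of stage 2, R3 + R4 = 56.69 kΩ.
Effective lower resistance at A: R2 ‖ 56.69 = 13.49 kΩ.
So V_A = 5.37 × 0.6174 = 3.315 V.
V_B = V_A × 0.9190 = 3.047 V.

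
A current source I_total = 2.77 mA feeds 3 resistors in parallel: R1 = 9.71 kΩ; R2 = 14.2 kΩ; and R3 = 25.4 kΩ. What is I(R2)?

I ≈ 0.917 mA

Total conductance ΣG = 1/9.71 + 1/14.2 + 1/25.4 = 0.2128 (units of 1/kΩ).
By the current-divider rule, I = I_total · G_k/ΣG = 2.77 × 0.3310 = 0.9168 mA.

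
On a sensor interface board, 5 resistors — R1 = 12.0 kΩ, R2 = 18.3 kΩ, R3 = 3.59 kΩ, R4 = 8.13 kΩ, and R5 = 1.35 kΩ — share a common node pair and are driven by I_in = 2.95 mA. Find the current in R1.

Conductances: ΣG = 1/12.0 + 1/18.3 + 1/3.59 + 1/8.13 + 1/1.35 = 1.280 (1/kΩ).
R1 takes the fraction G_k/ΣG = 0.08333/1.280 = 0.06509, so I = 2.95 × 0.06509 = 0.1920 mA.

I ≈ 0.192 mA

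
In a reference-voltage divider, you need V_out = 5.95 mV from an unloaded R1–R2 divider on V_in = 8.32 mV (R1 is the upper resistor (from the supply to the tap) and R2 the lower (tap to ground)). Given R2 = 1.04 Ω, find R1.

R1 ≈ 0.414 Ω

The divider ratio is R2/(R1+R2) = 5.95/8.32 = 0.7151.
So R1 = R2 · (V_in/V_out − 1) = 1.04 × (8.32/5.95 − 1) = 1.04 × 0.3983 = 0.4143 Ω.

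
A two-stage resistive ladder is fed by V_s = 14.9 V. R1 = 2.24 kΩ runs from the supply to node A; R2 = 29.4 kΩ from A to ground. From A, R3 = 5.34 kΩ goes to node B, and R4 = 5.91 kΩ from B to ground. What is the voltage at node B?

V_B ≈ 6.14 V

The second stage (R3 + R4 = 11.25 kΩ) loads node A in parallel with R2.
R2 ‖ (R3+R4) = 8.137 kΩ.
V_A = 14.9 × 8.137/(2.24 + 8.137) = 11.68 V.
Then the unloaded second divider: V_B = V_A × R4/(R3+R4) = 11.68 × 0.5253 = 6.138 V.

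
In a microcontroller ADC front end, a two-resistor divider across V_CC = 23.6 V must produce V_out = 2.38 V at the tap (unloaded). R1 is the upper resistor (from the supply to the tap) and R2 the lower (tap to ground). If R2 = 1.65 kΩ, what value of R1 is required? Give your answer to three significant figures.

V_out/V_CC = R2/(R1+R2) = 0.1008.
R1 = R2·(1/k − 1) = 1.65 × 8.916 = 14.71 kΩ.

R1 ≈ 14.7 kΩ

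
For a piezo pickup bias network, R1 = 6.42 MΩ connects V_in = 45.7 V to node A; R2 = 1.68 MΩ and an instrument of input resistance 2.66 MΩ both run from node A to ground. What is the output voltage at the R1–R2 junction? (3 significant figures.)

V_out ≈ 6.32 V

R2 ‖ R_L = (1.68 × 2.66)/(1.68 + 2.66) = 1.030 MΩ.
Now apply the divider: V_out = 45.7 × 0.1382 = 6.317 V.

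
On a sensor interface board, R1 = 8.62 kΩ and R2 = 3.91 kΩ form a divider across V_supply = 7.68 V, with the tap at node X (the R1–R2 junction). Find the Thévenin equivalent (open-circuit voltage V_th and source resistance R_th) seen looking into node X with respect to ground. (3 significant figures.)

V_th ≈ 2.40 V, R_th ≈ 2.69 kΩ

Open-circuit (no load on X): V_th = V_supply · R2/(R1 + R2) = 7.68 × 3.91/(8.620 + 3.91) = 2.397 V.
Looking into X with the source shorted: R_th = R1·R2/(R1+R2) = 8.620 × 3.91/12.53 = 2.690 kΩ.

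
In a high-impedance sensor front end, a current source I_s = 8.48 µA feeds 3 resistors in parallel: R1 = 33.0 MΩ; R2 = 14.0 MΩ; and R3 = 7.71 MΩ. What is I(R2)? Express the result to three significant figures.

I ≈ 2.62 µA

Conductances: ΣG = 1/33.0 + 1/14.0 + 1/7.71 = 0.2314 (1/MΩ).
By the current-divider rule, I = I_s · G_k/ΣG = 8.48 × 0.3086 = 2.617 µA.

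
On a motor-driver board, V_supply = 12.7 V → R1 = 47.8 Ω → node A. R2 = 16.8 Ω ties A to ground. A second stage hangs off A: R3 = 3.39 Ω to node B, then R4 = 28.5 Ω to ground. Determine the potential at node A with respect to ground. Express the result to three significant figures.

V_A ≈ 2.38 V

Node A sees R2 in parallel with the series input of stage 2, R3 + R4 = 31.89 Ω.
Effective lower resistance at A: R2 ‖ 31.89 = 11.00 Ω.
First divider: V_A = V_supply · 11.00/(47.8 + 11.00) = 2.376 V.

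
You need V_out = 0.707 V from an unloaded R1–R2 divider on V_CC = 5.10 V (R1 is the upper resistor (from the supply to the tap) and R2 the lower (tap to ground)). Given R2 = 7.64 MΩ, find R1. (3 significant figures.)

R1 ≈ 47.5 MΩ

The divider ratio is R2/(R1+R2) = 0.707/5.10 = 0.1386.
Rearranging, R1 = R2·(1−k)/k = 7.64 × 6.214 = 47.47 MΩ.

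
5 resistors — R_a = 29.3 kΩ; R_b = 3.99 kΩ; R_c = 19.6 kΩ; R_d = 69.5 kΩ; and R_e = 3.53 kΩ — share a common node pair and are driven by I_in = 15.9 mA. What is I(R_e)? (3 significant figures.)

I ≈ 7.11 mA

ΣG = 1/29.3 + 1/3.99 + 1/19.6 + 1/69.5 + 1/3.53 = 0.6335.
By the current-divider rule, I = I_in · G_k/ΣG = 15.9 × 0.4472 = 7.111 mA.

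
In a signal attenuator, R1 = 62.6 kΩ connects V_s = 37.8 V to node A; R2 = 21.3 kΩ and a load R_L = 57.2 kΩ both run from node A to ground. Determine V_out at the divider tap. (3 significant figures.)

R2 ‖ R_L = (21.3 × 57.2)/(21.3 + 57.2) = 15.52 kΩ.
Now apply the divider: V_out = 37.8 × 0.1987 = 7.510 V.
(Unloaded it would be 9.60 V; the load pulls it down.)

V_out ≈ 7.51 V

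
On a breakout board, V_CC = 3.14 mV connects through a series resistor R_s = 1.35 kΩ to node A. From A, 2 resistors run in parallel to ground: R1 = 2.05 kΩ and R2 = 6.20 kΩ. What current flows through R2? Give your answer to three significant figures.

I ≈ 0.270 µA

Parallel bank: R_p = 1/(1/2.05 + 1/6.20) = 1.541 kΩ.
Node voltage V_A = V_CC · R_p/(R_s + R_p) = 3.14 × 0.5330 = 1.674 mV.
Branch current I = V_A/R2 = 1.674/6.20 = 0.2699 µA.
(Equivalently: I_total = 1.086 µA, then current-divider fraction G_k/ΣG = 0.2485.)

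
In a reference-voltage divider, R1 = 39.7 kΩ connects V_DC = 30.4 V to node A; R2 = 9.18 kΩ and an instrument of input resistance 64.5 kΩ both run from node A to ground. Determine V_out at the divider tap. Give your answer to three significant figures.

R2 ‖ R_L = (9.18 × 64.5)/(9.18 + 64.5) = 8.036 kΩ.
Voltage divider with the loaded lower leg: V_out = 30.4 × 8.036/(39.7 + 8.036) = 30.4 × 0.1683 = 5.118 V.

V_out ≈ 5.12 V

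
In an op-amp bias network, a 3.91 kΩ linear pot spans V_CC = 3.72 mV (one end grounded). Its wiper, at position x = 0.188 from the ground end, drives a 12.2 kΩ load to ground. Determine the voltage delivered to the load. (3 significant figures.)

V_out ≈ 0.667 mV

The pot divides into 3.175 kΩ above the wiper and 0.7351 kΩ below.
R_L loads the lower segment: effective lower R = 0.6933 kΩ.
Then V_out = V_CC · 0.6933/(3.175 + 0.6933) = 0.6667 mV.
(Unloaded: V_out = x·V_CC = 0.699 mV.)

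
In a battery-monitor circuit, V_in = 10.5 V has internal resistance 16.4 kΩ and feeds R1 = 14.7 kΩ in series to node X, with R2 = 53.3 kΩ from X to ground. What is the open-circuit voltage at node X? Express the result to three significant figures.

R1' = 16.4 + 14.7 = 31.10 kΩ (source resistance + R1).
With X open, the divider is unloaded: V_th = 10.5 × 53.3/84.40 = 6.631 V.

V_th ≈ 6.63 V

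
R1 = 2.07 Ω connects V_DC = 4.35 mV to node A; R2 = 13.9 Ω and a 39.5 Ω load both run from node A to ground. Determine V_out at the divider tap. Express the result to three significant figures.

R2 ‖ R_L = (13.9 × 39.5)/(13.9 + 39.5) = 10.28 Ω.
Voltage divider with the loaded lower leg: V_out = 4.35 × 10.28/(2.07 + 10.28) = 4.35 × 0.8324 = 3.621 mV.
(Unloaded it would be 3.79 mV; the load pulls it down.)

V_out ≈ 3.62 mV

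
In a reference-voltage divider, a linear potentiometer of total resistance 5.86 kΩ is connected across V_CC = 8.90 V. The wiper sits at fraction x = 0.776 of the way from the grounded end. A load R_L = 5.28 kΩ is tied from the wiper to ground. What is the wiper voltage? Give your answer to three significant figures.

Split the track: R_lower = x·R_p = 4.547 kΩ, R_upper = (1−x)·R_p = 1.313 kΩ.
R_L loads the lower segment: effective lower R = 2.443 kΩ.
Then V_out = V_CC · 2.443/(1.313 + 2.443) = 5.789 V.
(Unloaded: V_out = x·V_CC = 6.91 V.)

V_out ≈ 5.79 V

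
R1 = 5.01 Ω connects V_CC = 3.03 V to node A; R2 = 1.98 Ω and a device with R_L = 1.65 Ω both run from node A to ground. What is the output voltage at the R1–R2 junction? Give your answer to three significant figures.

V_out ≈ 0.461 V

R2 ‖ R_L = (1.98 × 1.65)/(1.98 + 1.65) = 0.9000 Ω.
Now apply the divider: V_out = 3.03 × 0.1523 = 0.4614 V.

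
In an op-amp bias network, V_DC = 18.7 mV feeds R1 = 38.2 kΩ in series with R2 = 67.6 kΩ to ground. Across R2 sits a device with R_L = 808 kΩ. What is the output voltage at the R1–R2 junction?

First combine the lower leg with the load: R2 ‖ R_L = 62.38 kΩ.
Now apply the divider: V_out = 18.7 × 0.6202 = 11.60 mV.
(Unloaded it would be 11.9 mV; the load pulls it down.)

V_out ≈ 11.6 mV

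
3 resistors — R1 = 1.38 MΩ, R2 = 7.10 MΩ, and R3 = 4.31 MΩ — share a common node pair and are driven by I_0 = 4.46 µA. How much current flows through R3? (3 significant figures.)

I ≈ 0.943 µA

Conductances: ΣG = 1/1.38 + 1/7.10 + 1/4.31 = 1.098 (1/MΩ).
Current divider: I(R3) = I_0 · G_k/ΣG = 4.46 × (0.2320/1.098) = 4.46 × 0.2114 = 0.9429 µA.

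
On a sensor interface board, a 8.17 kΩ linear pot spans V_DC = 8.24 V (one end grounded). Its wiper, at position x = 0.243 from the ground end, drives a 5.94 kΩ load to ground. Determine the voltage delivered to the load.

V_out ≈ 1.60 V

Lower segment x·R_p = 1.985 kΩ; upper segment (1−x)·R_p = 6.185 kΩ.
(x·R_p) ‖ R_L = 1.488 kΩ.
V_out = 8.24 × 1.488/(6.185 + 1.488) = 1.598 V.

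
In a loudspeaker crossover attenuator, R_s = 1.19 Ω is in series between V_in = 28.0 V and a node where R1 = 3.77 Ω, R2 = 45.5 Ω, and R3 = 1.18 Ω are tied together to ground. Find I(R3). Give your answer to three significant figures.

Parallel bank: R_p = 1/(1/3.77 + 1/45.5 + 1/1.18) = 0.8813 Ω.
Node voltage V_A = V_in · R_p/(R_s + R_p) = 28.0 × 0.4255 = 11.91 V.
Branch current I = V_A/R3 = 11.91/1.18 = 10.10 A.

I ≈ 10.1 A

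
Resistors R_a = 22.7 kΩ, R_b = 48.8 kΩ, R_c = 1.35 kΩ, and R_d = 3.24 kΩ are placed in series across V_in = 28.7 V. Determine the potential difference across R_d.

Total series resistance ΣR = 22.7 + 48.8 + 1.35 + 3.24 = 76.09 kΩ.
By the voltage-divider rule, V = 28.7 × 3.240/76.09 = 1.222 V.

V ≈ 1.22 V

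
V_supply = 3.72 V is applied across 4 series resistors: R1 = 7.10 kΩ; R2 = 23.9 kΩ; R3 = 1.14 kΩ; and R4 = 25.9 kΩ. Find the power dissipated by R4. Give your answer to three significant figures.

The common current is I = 3.72/58.04 = 0.06409 mA.
V(R4) = I·R = 1.660 V; P = V·I = 1.660 × 0.06409 = 0.1064 mW.

P ≈ 0.106 mW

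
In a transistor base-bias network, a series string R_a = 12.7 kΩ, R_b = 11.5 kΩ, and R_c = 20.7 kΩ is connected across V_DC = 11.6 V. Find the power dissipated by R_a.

Series current I = V_DC/ΣR = 11.6/44.90 = 0.2584 mA.
P = I²R = 0.06675 × 12.7 = 0.8477 mW.

P ≈ 0.848 mW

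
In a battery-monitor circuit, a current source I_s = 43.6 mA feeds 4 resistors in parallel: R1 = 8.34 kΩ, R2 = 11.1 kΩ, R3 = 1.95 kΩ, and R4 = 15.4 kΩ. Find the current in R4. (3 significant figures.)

Conductances: ΣG = 1/8.34 + 1/11.1 + 1/1.95 + 1/15.4 = 0.7877 (1/kΩ).
R4 takes the fraction G_k/ΣG = 0.06494/0.7877 = 0.08243, so I = 43.6 × 0.08243 = 3.594 mA.

I ≈ 3.59 mA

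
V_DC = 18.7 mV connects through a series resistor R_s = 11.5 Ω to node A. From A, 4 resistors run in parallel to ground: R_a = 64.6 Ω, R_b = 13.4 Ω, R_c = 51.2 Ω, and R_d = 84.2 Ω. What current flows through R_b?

Combine the parallel branches: R_p = (1/64.6 + 1/13.4 + 1/51.2 + 1/84.2)⁻¹ = 8.229 Ω.
V_A by voltage divider: V_A = 18.7 × 8.229/(11.5 + 8.229) = 7.800 mV.
I(R_b) = V_A / R_b = 7.800/13.4 = 0.5821 mA.
(Equivalently: I_total = 0.9478 mA, then current-divider fraction G_k/ΣG = 0.6141.)

I ≈ 0.582 mA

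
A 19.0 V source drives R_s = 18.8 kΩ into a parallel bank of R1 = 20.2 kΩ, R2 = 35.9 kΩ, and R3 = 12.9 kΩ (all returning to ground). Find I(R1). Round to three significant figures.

Parallel bank: R_p = 1/(1/20.2 + 1/35.9 + 1/12.9) = 6.457 kΩ.
Node voltage V_A = V_s · R_p/(R_s + R_p) = 19.0 × 0.2556 = 4.857 V.
Branch current I = V_A/R1 = 4.857/20.2 = 0.2405 mA.

I ≈ 0.240 mA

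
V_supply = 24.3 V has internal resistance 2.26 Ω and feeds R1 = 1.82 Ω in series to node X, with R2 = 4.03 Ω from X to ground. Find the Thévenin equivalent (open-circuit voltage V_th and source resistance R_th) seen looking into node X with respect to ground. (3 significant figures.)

R1' = 2.26 + 1.82 = 4.080 Ω (source resistance + R1).
Open-circuit (no load on X): V_th = V_supply · R2/(R1' + R2) = 24.3 × 4.03/(4.080 + 4.03) = 12.08 V.
Zeroing V_supply shorts the top of R1' to ground, so R_th = R1' ‖ R2 = 2.027 Ω.

V_th ≈ 12.1 V, R_th ≈ 2.03 Ω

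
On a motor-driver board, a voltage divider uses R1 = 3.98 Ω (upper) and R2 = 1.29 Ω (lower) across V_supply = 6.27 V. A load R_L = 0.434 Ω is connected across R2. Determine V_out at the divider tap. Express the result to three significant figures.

First combine the lower leg with the load: R2 ‖ R_L = 0.3247 Ω.
Then V_out = V_supply · R2'/(R1 + R2') = 6.27 × 0.3247/4.305 = 0.4730 V.
(Unloaded it would be 1.53 V; the load pulls it down.)

V_out ≈ 0.473 V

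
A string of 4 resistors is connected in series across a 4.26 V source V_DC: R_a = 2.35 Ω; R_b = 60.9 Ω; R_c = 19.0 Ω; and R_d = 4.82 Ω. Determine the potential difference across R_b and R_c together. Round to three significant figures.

V ≈ 3.91 V

ΣR = 2.35 + 60.9 + 19.0 + 4.82 = 87.07 Ω.
R_{R_b..R_c} = 60.9 + 19.0 = 79.90 Ω.
V = V_DC · R/ΣR = 4.26 × 0.9177 = 3.909 V.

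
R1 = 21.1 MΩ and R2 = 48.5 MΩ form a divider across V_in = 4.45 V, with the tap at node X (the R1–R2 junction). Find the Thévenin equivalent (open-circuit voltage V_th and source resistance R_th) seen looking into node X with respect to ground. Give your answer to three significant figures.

V_th ≈ 3.10 V, R_th ≈ 14.7 MΩ

V_th is the unloaded tap voltage: V_in · R2/(R1+R2) = 4.45 × 0.6968 = 3.101 V.
With V_in suppressed (replaced by a short), R_th = R1 ‖ R2 = (21.10 × 48.5)/(21.10 + 48.5) = 14.70 MΩ.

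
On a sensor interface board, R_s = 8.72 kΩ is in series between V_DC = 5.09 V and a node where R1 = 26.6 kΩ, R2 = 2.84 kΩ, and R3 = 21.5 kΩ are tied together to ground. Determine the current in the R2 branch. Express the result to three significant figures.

I ≈ 0.373 mA

Combine the parallel branches: R_p = (1/26.6 + 1/2.84 + 1/21.5)⁻¹ = 2.292 kΩ.
V_A = 5.09 × 2.292/11.01 = 1.060 V.
Branch current I = V_A/R2 = 1.060/2.84 = 0.3731 mA.
(Check via current divider: I_total = 0.4622 mA; share G_k/ΣG = 0.8072 → same result.)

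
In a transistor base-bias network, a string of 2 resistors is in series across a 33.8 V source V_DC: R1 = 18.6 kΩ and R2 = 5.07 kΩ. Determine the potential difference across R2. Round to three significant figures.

Total series resistance ΣR = 18.6 + 5.07 = 23.67 kΩ.
By the voltage-divider rule, V = 33.8 × 5.070/23.67 = 7.240 V.

V ≈ 7.24 V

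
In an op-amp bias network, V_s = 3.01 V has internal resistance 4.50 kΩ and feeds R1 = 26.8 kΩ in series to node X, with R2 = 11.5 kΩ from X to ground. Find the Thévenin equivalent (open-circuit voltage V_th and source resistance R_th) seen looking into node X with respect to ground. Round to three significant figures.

R1' = 4.50 + 26.8 = 31.30 kΩ (source resistance + R1).
V_th is the unloaded tap voltage: V_s · R2/(R1'+R2) = 3.01 × 0.2687 = 0.8088 V.
With V_s suppressed (replaced by a short), R_th = R1' ‖ R2 = (31.30 × 11.5)/(31.30 + 11.5) = 8.410 kΩ.

V_th ≈ 0.809 V, R_th ≈ 8.41 kΩ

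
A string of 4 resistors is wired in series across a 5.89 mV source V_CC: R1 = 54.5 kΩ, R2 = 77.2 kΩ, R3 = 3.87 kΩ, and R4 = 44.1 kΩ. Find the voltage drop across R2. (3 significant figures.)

V ≈ 2.53 mV

Series total: ΣR = 54.5 + 77.2 + 3.87 + 44.1 = 179.7 kΩ.
By the voltage-divider rule, V = 5.89 × 77.20/179.7 = 2.531 mV.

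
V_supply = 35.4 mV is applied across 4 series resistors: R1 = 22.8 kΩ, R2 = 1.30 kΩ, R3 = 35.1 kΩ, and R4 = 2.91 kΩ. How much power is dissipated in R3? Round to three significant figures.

The common current is I = 35.4/62.11 = 0.5700 µA.
V(R3) = I·R = 20.01 mV; P = V·I = 20.01 × 0.5700 = 11.40 nW.

P ≈ 11.4 nW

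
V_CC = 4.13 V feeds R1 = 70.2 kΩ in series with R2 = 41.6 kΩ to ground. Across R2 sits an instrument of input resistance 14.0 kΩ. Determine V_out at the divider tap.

V_out ≈ 0.536 V

R2 ‖ R_L = (41.6 × 14.0)/(41.6 + 14.0) = 10.47 kΩ.
Voltage divider with the loaded lower leg: V_out = 4.13 × 10.47/(70.2 + 10.47) = 4.13 × 0.1298 = 0.5362 V.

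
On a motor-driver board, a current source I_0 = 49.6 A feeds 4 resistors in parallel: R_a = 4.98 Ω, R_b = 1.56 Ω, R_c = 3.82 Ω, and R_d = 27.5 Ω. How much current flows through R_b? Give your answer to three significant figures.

Conductances: ΣG = 1/4.98 + 1/1.56 + 1/3.82 + 1/27.5 = 1.140 (1/Ω).
Current divider: I(R_b) = I_0 · G_k/ΣG = 49.6 × (0.6410/1.140) = 49.6 × 0.5623 = 27.89 A.

I ≈ 27.9 A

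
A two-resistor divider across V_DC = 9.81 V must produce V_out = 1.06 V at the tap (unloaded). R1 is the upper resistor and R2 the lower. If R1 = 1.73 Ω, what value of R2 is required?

R2 ≈ 0.210 Ω

The divider ratio is R2/(R1+R2) = 1.06/9.81 = 0.1081.
R2 = R1 · 0.1081/(1 − 0.1081) = 0.2096 Ω.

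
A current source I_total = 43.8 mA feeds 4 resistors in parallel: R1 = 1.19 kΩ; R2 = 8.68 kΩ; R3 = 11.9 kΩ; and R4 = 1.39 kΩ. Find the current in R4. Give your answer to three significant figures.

I ≈ 17.9 mA

Conductances: ΣG = 1/1.19 + 1/8.68 + 1/11.9 + 1/1.39 = 1.759 (1/kΩ).
R4 takes the fraction G_k/ΣG = 0.7194/1.759 = 0.4090, so I = 43.8 × 0.4090 = 17.91 mA.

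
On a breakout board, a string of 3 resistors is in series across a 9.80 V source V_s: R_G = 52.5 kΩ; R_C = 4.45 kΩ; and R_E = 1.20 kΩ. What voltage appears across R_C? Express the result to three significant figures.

ΣR = 52.5 + 4.45 + 1.20 = 58.15 kΩ.
V = V_s · R/ΣR = 9.80 × 0.07653 = 0.7500 V.

V ≈ 0.750 V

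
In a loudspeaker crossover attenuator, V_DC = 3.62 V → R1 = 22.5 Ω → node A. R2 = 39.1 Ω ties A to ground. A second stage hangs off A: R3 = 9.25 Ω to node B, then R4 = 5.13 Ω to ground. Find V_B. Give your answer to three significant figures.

The second stage (R3 + R4 = 14.38 Ω) loads node A in parallel with R2.
Effective lower resistance at A: R2 ‖ 14.38 = 10.51 Ω.
First divider: V_A = V_DC · 10.51/(22.5 + 10.51) = 1.153 V.
Stage 2 is unloaded, so V_B = V_A · R4/(R3+R4) = 1.153 × 5.13/14.38 = 0.4113 V.

V_B ≈ 0.411 V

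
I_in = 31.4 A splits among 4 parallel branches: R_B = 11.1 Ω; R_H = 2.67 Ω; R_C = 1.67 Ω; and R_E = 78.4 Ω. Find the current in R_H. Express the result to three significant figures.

I ≈ 10.9 A

ΣG = 1/11.1 + 1/2.67 + 1/1.67 + 1/78.4 = 1.076.
By the current-divider rule, I = I_in · G_k/ΣG = 31.4 × 0.3480 = 10.93 A.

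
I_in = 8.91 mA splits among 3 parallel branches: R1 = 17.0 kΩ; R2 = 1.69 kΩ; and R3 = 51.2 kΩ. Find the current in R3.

ΣG = 1/17.0 + 1/1.69 + 1/51.2 = 0.6701.
By the current-divider rule, I = I_in · G_k/ΣG = 8.91 × 0.02915 = 0.2597 mA.

I ≈ 0.260 mA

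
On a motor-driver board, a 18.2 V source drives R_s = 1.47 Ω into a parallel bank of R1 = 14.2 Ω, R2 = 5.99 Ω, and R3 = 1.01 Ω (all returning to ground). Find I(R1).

Combine the parallel branches: R_p = (1/14.2 + 1/5.99 + 1/1.01)⁻¹ = 0.8147 Ω.
V_A = 18.2 × 0.8147/2.285 = 6.490 V.
Branch current I = V_A/R1 = 6.490/14.2 = 0.4570 A.
(Equivalently: I_total = 7.966 A, then current-divider fraction G_k/ΣG = 0.05737.)

I ≈ 0.457 A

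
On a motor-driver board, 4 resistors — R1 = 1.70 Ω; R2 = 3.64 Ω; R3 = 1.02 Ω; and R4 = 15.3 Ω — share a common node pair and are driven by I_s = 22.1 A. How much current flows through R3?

Conductances: ΣG = 1/1.70 + 1/3.64 + 1/1.02 + 1/15.3 = 1.909 (1/Ω).
R3 takes the fraction G_k/ΣG = 0.9804/1.909 = 0.5136, so I = 22.1 × 0.5136 = 11.35 A.

I ≈ 11.4 A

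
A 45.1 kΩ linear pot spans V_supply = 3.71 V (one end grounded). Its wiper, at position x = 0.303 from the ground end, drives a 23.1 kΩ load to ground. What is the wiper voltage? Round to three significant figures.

V_out ≈ 0.796 V

Lower segment x·R_p = 13.67 kΩ; upper segment (1−x)·R_p = 31.43 kΩ.
R_L loads the lower segment: effective lower R = 8.586 kΩ.
V_out = 3.71 × 8.586/(31.43 + 8.586) = 0.7959 V.
(Unloaded: V_out = x·V_supply = 1.12 V.)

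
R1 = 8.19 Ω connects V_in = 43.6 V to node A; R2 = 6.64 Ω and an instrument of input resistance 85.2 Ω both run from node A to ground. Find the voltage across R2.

V_out ≈ 18.7 V

First combine the lower leg with the load: R2 ‖ R_L = 6.160 Ω.
Now apply the divider: V_out = 43.6 × 0.4293 = 18.72 V.
(Unloaded it would be 19.5 V; the load pulls it down.)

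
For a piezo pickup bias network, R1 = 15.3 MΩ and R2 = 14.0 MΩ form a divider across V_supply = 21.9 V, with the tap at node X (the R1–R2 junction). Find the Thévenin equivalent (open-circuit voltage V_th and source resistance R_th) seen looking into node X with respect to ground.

Open-circuit (no load on X): V_th = V_supply · R2/(R1 + R2) = 21.9 × 14.0/(15.30 + 14.0) = 10.46 V.
Zeroing V_supply shorts the top of R1 to ground, so R_th = R1 ‖ R2 = 7.311 MΩ.

V_th ≈ 10.5 V, R_th ≈ 7.31 MΩ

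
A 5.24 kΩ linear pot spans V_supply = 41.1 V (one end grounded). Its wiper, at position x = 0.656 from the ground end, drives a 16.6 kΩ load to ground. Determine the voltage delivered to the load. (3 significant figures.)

V_out ≈ 25.2 V

The pot divides into 1.803 kΩ above the wiper and 3.437 kΩ below.
R_L loads the lower segment: effective lower R = 2.848 kΩ.
Then V_out = V_supply · 2.848/(1.803 + 2.848) = 25.17 V.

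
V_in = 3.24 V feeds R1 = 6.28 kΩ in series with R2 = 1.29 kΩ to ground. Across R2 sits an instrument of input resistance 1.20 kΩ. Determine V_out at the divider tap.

V_out ≈ 0.292 V

R2 ‖ R_L = (1.29 × 1.20)/(1.29 + 1.20) = 0.6217 kΩ.
Now apply the divider: V_out = 3.24 × 0.09008 = 0.2919 V.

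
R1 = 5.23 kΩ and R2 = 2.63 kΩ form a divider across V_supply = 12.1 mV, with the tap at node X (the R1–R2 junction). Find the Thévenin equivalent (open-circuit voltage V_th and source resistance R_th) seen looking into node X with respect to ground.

V_th ≈ 4.05 mV, R_th ≈ 1.75 kΩ

Open-circuit (no load on X): V_th = V_supply · R2/(R1 + R2) = 12.1 × 2.63/(5.230 + 2.63) = 4.049 mV.
With V_supply suppressed (replaced by a short), R_th = R1 ‖ R2 = (5.230 × 2.63)/(5.230 + 2.63) = 1.750 kΩ.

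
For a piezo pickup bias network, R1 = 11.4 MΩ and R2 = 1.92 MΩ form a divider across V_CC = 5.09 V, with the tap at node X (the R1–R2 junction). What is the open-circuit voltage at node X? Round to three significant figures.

V_th ≈ 0.734 V

With X open, the divider is unloaded: V_th = 5.09 × 1.92/13.32 = 0.7337 V.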